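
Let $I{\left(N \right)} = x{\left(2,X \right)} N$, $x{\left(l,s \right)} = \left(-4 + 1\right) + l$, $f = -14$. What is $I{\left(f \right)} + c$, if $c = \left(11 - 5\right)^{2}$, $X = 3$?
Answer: $50$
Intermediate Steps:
$c = 36$ ($c = 6^{2} = 36$)
$x{\left(l,s \right)} = -3 + l$
$I{\left(N \right)} = - N$ ($I{\left(N \right)} = \left(-3 + 2\right) N = - N$)
$I{\left(f \right)} + c = \left(-1\right) \left(-14\right) + 36 = 14 + 36 = 50$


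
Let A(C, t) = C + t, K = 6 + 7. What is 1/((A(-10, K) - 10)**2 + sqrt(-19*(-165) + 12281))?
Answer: -49/13015 + 2*sqrt(3854)/13015 ≈ 0.0057750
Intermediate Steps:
K = 13
1/((A(-10, K) - 10)**2 + sqrt(-19*(-165) + 12281)) = 1/(((-10 + 13) - 10)**2 + sqrt(-19*(-165) + 12281)) = 1/((3 - 10)**2 + sqrt(3135 + 12281)) = 1/((-7)**2 + sqrt(15416)) = 1/(49 + 2*sqrt(3854))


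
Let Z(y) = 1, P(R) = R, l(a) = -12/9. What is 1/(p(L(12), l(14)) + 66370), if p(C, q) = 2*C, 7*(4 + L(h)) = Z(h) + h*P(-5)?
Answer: 7/464416 ≈ 1.5073e-5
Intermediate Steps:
l(a) = -4/3 (l(a) = -12*⅑ = -4/3)
L(h) = -27/7 - 5*h/7 (L(h) = -4 + (1 + h*(-5))/7 = -4 + (1 - 5*h)/7 = -4 + (⅐ - 5*h/7) = -27/7 - 5*h/7)
1/(p(L(12), l(14)) + 66370) = 1/(2*(-27/7 - 5/7*12) + 66370) = 1/(2*(-27/7 - 60/7) + 66370) = 1/(2*(-87/7) + 66370) = 1/(-174/7 + 66370) = 1/(464416/7) = 7/464416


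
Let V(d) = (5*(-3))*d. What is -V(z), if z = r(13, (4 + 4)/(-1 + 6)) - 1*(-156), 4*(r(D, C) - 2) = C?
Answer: 2376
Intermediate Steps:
r(D, C) = 2 + C/4
z = 792/5 (z = (2 + ((4 + 4)/(-1 + 6))/4) - 1*(-156) = (2 + (8/5)/4) + 156 = (2 + (8*(⅕))/4) + 156 = (2 + (¼)*(8/5)) + 156 = (2 + ⅖) + 156 = 12/5 + 156 = 792/5 ≈ 158.40)
V(d) = -15*d
-V(z) = -(-15)*792/5 = -1*(-2376) = 2376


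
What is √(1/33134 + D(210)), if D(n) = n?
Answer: √230551043894/33134 ≈ 14.491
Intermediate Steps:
√(1/33134 + D(210)) = √(1/33134 + 210) = √(6958141/33134) = √230551043894/33134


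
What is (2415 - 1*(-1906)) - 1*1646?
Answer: 2675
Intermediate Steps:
(2415 - 1*(-1906)) - 1*1646 = (2415 + 1906) - 1646 = 4321 - 1646 = 2675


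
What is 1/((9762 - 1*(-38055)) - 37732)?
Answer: 1/10085 ≈ 9.9157e-5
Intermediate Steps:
1/((9762 - 1*(-38055)) - 37732) = 1/((9762 + 38055) - 37732) = 1/(47817 - 37732) = 1/10085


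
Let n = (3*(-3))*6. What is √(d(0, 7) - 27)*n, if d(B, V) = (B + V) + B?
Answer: -108*I*√5 ≈ -241.5*I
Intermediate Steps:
d(B, V) = V + 2*B
n = -54 (n = -9*6 = -54)
√(d(0, 7) - 27)*n = √((7 + 2*0) - 27)*(-54) = √((7 + 0) - 27)*(-54) = √(7 - 27)*(-54) = √(-20)*(-54) = (2*I*√5)*(-54) = -108*I*√5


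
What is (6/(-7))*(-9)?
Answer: 54/7 ≈ 7.7143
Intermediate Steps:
(6/(-7))*(-9) = (6*(-⅐))*(-9) = -6/7*(-9) = 54/7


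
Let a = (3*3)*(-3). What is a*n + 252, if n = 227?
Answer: -5877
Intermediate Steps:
a = -27 (a = 9*(-3) = -27)
a*n + 252 = -27*227 + 252 = -6129 + 252 = -5877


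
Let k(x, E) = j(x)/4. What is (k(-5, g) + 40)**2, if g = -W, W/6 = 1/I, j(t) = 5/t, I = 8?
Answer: 25281/16 ≈ 1580.1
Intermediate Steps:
W = 3/4 (W = 6/8 = 6*(1/8) = 3/4 ≈ 0.75000)
g = -3/4 (g = -1*3/4 = -3/4 ≈ -0.75000)
k(x, E) = 5/(4*x) (k(x, E) = (5/x)/4 = (5/x)*(1/4) = 5/(4*x))
(k(-5, g) + 40)**2 = ((5/4)/(-5) + 40)**2 = ((5/4)*(-1/5) + 40)**2 = (-1/4 + 40)**2 = (159/4)**2 = 25281/16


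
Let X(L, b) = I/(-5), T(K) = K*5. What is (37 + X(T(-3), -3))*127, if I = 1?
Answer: 23368/5 ≈ 4673.6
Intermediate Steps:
T(K) = 5*K
X(L, b) = -⅕ (X(L, b) = 1/(-5) = 1*(-⅕) = -⅕)
(37 + X(T(-3), -3))*127 = (37 - ⅕)*127 = (184/5)*127 = 23368/5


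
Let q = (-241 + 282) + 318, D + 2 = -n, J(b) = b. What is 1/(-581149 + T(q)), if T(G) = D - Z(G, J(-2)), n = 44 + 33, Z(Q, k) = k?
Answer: -1/581226 ≈ -1.7205e-6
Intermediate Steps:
n = 77
D = -79 (D = -2 - 1*77 = -2 - 77 = -79)
q = 359 (q = 41 + 318 = 359)
T(G) = -77 (T(G) = -79 - 1*(-2) = -79 + 2 = -77)
1/(-581149 + T(q)) = 1/(-581149 - 77) = 1/(-581226) = -1/581226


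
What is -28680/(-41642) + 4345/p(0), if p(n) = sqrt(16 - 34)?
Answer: 14340/20821 - 4345*I*sqrt(2)/6 ≈ 0.68873 - 1024.1*I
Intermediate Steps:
p(n) = 3*I*sqrt(2) (p(n) = sqrt(-18) = 3*I*sqrt(2))
-28680/(-41642) + 4345/p(0) = -28680/(-41642) + 4345/((3*I*sqrt(2))) = -28680*(-1/41642) + 4345*(-I*sqrt(2)/6) = 14340/20821 - 4345*I*sqrt(2)/6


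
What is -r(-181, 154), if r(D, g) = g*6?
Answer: -924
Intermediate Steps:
r(D, g) = 6*g
-r(-181, 154) = -6*154 = -1*924 = -924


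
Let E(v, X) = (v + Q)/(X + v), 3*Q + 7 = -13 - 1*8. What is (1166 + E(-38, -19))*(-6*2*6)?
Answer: -1596224/19 ≈ -84012.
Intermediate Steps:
Q = -28/3 (Q = -7/3 + (-13 - 1*8)/3 = -7/3 + (-13 - 8)/3 = -7/3 + (1/3)*(-21) = -7/3 - 7 = -28/3 ≈ -9.3333)
E(v, X) = (-28/3 + v)/(X + v) (E(v, X) = (v - 28/3)/(X + v) = (-28/3 + v)/(X + v))
(1166 + E(-38, -19))*(-6*2*6) = (1166 + (-28/3 - 38)/(-19 - 38))*(-6*2*6) = (1166 - 142/3/(-57))*(-12*6) = (1166 - 1/57*(-142/3))*(-72) = (1166 + 142/171)*(-72) = (199528/171)*(-72) = -1596224/19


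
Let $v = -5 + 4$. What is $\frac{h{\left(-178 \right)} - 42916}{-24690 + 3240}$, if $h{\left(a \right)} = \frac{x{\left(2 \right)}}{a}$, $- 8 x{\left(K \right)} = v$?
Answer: $\frac{4074159}{2036320} \approx 2.0007$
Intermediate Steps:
$v = -1$
$x{\left(K \right)} = \frac{1}{8}$ ($x{\left(K \right)} = \left(- \frac{1}{8}\right) \left(-1\right) = \frac{1}{8}$)
$h{\left(a \right)} = \frac{1}{8 a}$
$\frac{h{\left(-178 \right)} - 42916}{-24690 + 3240} = \frac{\frac{1}{8 \left(-178\right)} - 42916}{-24690 + 3240} = \frac{\frac{1}{8} \left(- \frac{1}{178}\right) - 42916}{-21450} = \left(- \frac{1}{1424} - 42916\right) \left(- \frac{1}{21450}\right) = \left(- \frac{61112385}{1424}\right) \left(- \frac{1}{21450}\right) = \frac{4074159}{2036320}$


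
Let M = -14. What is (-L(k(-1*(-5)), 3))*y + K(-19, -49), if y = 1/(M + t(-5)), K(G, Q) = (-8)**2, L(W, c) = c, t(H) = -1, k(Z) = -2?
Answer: 321/5 ≈ 64.200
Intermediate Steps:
K(G, Q) = 64
y = -1/15 (y = 1/(-14 - 1) = 1/(-15) = -1/15 ≈ -0.066667)
(-L(k(-1*(-5)), 3))*y + K(-19, -49) = -1*3*(-1/15) + 64 = -3*(-1/15) + 64 = 1/5 + 64 = 321/5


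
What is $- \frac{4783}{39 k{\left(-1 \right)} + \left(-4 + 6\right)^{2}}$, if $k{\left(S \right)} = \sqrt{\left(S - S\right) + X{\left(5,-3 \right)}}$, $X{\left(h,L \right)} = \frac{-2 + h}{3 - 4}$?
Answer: $- \frac{19132}{4579} + \frac{186537 i \sqrt{3}}{4579} \approx -4.1782 + 70.559 i$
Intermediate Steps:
$X{\left(h,L \right)} = 2 - h$ ($X{\left(h,L \right)} = \frac{-2 + h}{-1} = \left(-2 + h\right) \left(-1\right) = 2 - h$)
$k{\left(S \right)} = i \sqrt{3}$ ($k{\left(S \right)} = \sqrt{\left(S - S\right) + \left(2 - 5\right)} = \sqrt{0 + \left(2 - 5\right)} = \sqrt{0 - 3} = \sqrt{-3} = i \sqrt{3}$)
$- \frac{4783}{39 k{\left(-1 \right)} + \left(-4 + 6\right)^{2}} = - \frac{4783}{39 i \sqrt{3} + \left(-4 + 6\right)^{2}} = - \frac{4783}{39 i \sqrt{3} + 2^{2}} = - \frac{4783}{39 i \sqrt{3} + 4} = - \frac{4783}{4 + 39 i \sqrt{3}}$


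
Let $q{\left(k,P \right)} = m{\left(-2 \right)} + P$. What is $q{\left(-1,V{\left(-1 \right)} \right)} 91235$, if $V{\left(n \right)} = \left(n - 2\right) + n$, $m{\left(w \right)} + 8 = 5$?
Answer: $-638645$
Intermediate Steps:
$m{\left(w \right)} = -3$ ($m{\left(w \right)} = -8 + 5 = -3$)
$V{\left(n \right)} = -2 + 2 n$ ($V{\left(n \right)} = \left(-2 + n\right) + n = -2 + 2 n$)
$q{\left(k,P \right)} = -3 + P$
$q{\left(-1,V{\left(-1 \right)} \right)} 91235 = \left(-3 + \left(-2 + 2 \left(-1\right)\right)\right) 91235 = \left(-3 - 4\right) 91235 = \left(-7\right) 91235 = -638645$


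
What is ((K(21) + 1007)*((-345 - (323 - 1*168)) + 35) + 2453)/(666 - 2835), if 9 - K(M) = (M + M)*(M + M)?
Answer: -350273/2169 ≈ -161.49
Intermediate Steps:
K(M) = 9 - 4*M² (K(M) = 9 - (M + M)*(M + M) = 9 - 2*M*2*M = 9 - 4*M²)
((K(21) + 1007)*((-345 - (323 - 1*168)) + 35) + 2453)/(666 - 2835) = (((9 - 4*21²) + 1007)*((-345 - (323 - 1*168)) + 35) + 2453)/(666 - 2835) = (((9 - 4*441) + 1007)*((-345 - (323 - 168)) + 35) + 2453)/(-2169) = (((9 - 1764) + 1007)*((-345 - 1*155) + 35) + 2453)*(-1/2169) = ((-1755 + 1007)*((-345 - 155) + 35) + 2453)*(-1/2169) = (-748*(-500 + 35) + 2453)*(-1/2169) = (-748*(-465) + 2453)*(-1/2169) = (347820 + 2453)*(-1/2169) = 350273*(-1/2169) = -350273/2169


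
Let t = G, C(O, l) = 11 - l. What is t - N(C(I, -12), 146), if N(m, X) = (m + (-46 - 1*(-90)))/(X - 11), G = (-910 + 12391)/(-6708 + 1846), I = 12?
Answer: -1875689/656370 ≈ -2.8577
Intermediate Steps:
G = -11481/4862 (G = 11481/(-4862) = 11481*(-1/4862) = -11481/4862 ≈ -2.3614)
N(m, X) = (44 + m)/(-11 + X) (N(m, X) = (m + (-46 + 90))/(-11 + X) = (m + 44)/(-11 + X) = (44 + m)/(-11 + X))
t = -11481/4862 ≈ -2.3614
t - N(C(I, -12), 146) = -11481/4862 - (44 + (11 - 1*(-12)))/(-11 + 146) = -11481/4862 - (44 + (11 + 12))/135 = -11481/4862 - (44 + 23)/135 = -11481/4862 - 67/135 = -1875689/656370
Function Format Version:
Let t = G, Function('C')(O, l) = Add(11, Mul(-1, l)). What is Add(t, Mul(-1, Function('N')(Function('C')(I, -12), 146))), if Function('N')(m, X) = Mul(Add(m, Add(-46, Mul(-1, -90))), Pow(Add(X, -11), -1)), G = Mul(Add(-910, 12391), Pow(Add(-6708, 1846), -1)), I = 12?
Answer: Rational(-1875689, 656370) ≈ -2.8577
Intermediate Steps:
G = Rational(-11481, 4862) (G = Mul(11481, Pow(-4862, -1)) = Mul(11481, Rational(-1, 4862)) = Rational(-11481, 4862) ≈ -2.3614)
Function('N')(m, X) = Mul(Pow(Add(-11, X), -1), Add(44, m)) (Function('N')(m, X) = Mul(Add(m, Add(-46, 90)), Pow(Add(-11, X), -1)) = Mul(Add(m, 44), Pow(Add(-11, X), -1)) = Mul(Add(44, m), Pow(Add(-11, X), -1)) = Mul(Pow(Add(-11, X), -1), Add(44, m)))
t = Rational(-11481, 4862) ≈ -2.3614
Add(t, Mul(-1, Function('N')(Function('C')(I, -12), 146))) = Add(Rational(-11481, 4862), Mul(-1, Mul(Pow(Add(-11, 146), -1), Add(44, Add(11, Mul(-1, -12)))))) = Add(Rational(-11481, 4862), Mul(-1, Mul(Pow(135, -1), Add(44, Add(11, 12))))) = Add(Rational(-11481, 4862), Mul(-1, Mul(Rational(1, 135), Add(44, 23)))) = Add(Rational(-11481, 4862), Mul(-1, Mul(Rational(1, 135), 67))) = Add(Rational(-11481, 4862), Mul(-1, Rational(67, 135))) = Add(Rational(-11481, 4862), Rational(-67, 135)) = Rational(-1875689, 656370)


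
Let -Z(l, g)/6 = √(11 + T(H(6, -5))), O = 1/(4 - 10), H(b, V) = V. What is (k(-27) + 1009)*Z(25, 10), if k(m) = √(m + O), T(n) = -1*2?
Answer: -18162 - 3*I*√978 ≈ -18162.0 - 93.819*I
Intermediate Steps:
T(n) = -2
O = -⅙ (O = 1/(-6) = -⅙ ≈ -0.16667)
Z(l, g) = -18 (Z(l, g) = -6*√(11 - 2) = -6*√9 = -6*3 = -18)
k(m) = √(-⅙ + m) (k(m) = √(m - ⅙) = √(-⅙ + m))
(k(-27) + 1009)*Z(25, 10) = (√(-6 + 36*(-27))/6 + 1009)*(-18) = (√(-6 - 972)/6 + 1009)*(-18) = (√(-978)/6 + 1009)*(-18) = ((I*√978)/6 + 1009)*(-18) = (I*√978/6 + 1009)*(-18) = (1009 + I*√978/6)*(-18) = -18162 - 3*I*√978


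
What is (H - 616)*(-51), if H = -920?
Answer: 78336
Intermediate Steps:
(H - 616)*(-51) = (-920 - 616)*(-51) = -1536*(-51) = 78336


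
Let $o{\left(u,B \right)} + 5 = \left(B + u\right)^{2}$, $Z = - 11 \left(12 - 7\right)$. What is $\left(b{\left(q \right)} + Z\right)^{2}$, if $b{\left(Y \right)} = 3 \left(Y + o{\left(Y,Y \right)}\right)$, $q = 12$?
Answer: $2869636$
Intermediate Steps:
$Z = -55$ ($Z = \left(-11\right) 5 = -55$)
$o{\left(u,B \right)} = -5 + \left(B + u\right)^{2}$
$b{\left(Y \right)} = -15 + 3 Y + 12 Y^{2}$ ($b{\left(Y \right)} = 3 \left(Y + \left(-5 + \left(Y + Y\right)^{2}\right)\right) = 3 \left(Y + \left(-5 + \left(2 Y\right)^{2}\right)\right) = 3 \left(Y + \left(-5 + 4 Y^{2}\right)\right) = 3 \left(-5 + Y + 4 Y^{2}\right) = -15 + 3 Y + 12 Y^{2}$)
$\left(b{\left(q \right)} + Z\right)^{2} = \left(\left(-15 + 3 \cdot 12 + 12 \cdot 12^{2}\right) - 55\right)^{2} = \left(\left(-15 + 36 + 12 \cdot 144\right) - 55\right)^{2} = \left(\left(-15 + 36 + 1728\right) - 55\right)^{2} = \left(1749 - 55\right)^{2} = 1694^{2} = 2869636$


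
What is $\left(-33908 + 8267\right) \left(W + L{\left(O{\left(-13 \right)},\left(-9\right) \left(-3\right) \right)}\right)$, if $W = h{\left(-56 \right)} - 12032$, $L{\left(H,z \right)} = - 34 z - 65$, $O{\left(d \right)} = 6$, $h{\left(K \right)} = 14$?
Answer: $333358641$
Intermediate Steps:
$L{\left(H,z \right)} = -65 - 34 z$
$W = -12018$ ($W = 14 - 12032 = -12018$)
$\left(-33908 + 8267\right) \left(W + L{\left(O{\left(-13 \right)},\left(-9\right) \left(-3\right) \right)}\right) = \left(-33908 + 8267\right) \left(-12018 - \left(65 + 34 \left(\left(-9\right) \left(-3\right)\right)\right)\right) = - 25641 \left(-12018 - 983\right) = \left(-25641\right) \left(-13001\right) = 333358641$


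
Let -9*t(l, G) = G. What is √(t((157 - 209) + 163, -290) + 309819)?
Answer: √2788661/3 ≈ 556.64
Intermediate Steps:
t(l, G) = -G/9
√(t((157 - 209) + 163, -290) + 309819) = √(-⅑*(-290) + 309819) = √(290/9 + 309819) = √(2788661/9) = √2788661/3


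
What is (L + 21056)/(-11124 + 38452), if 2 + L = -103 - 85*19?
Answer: 2417/3416 ≈ 0.70755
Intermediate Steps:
L = -1720 (L = -2 + (-103 - 85*19) = -2 + (-103 - 1615) = -2 - 1718 = -1720)
(L + 21056)/(-11124 + 38452) = (-1720 + 21056)/(-11124 + 38452) = 19336/27328 = 19336*(1/27328) = 2417/3416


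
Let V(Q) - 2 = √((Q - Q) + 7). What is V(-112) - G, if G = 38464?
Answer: -38462 + √7 ≈ -38459.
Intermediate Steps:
V(Q) = 2 + √7 (V(Q) = 2 + √((Q - Q) + 7) = 2 + √(0 + 7) = 2 + √7)
V(-112) - G = (2 + √7) - 1*38464 = (2 + √7) - 38464 = -38462 + √7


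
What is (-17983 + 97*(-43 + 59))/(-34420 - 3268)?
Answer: 16431/37688 ≈ 0.43597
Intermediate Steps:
(-17983 + 97*(-43 + 59))/(-34420 - 3268) = (-17983 + 97*16)/(-37688) = (-17983 + 1552)*(-1/37688) = -16431*(-1/37688) = 16431/37688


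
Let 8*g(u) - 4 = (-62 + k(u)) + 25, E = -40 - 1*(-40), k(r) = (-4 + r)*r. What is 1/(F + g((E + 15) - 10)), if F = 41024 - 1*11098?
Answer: 2/59845 ≈ 3.3420e-5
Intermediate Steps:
k(r) = r*(-4 + r)
E = 0 (E = -40 + 40 = 0)
g(u) = -33/8 + u*(-4 + u)/8 (g(u) = 1/2 + ((-62 + u*(-4 + u)) + 25)/8 = 1/2 + (-37 + u*(-4 + u))/8 = 1/2 + (-37/8 + u*(-4 + u)/8) = -33/8 + u*(-4 + u)/8)
F = 29926 (F = 41024 - 11098 = 29926)
1/(F + g((E + 15) - 10)) = 1/(29926 + (-33/8 + ((0 + 15) - 10)*(-4 + ((0 + 15) - 10))/8)) = 1/(29926 + (-33/8 + (15 - 10)*(-4 + (15 - 10))/8)) = 1/(29926 + (-33/8 + (1/8)*5*(-4 + 5))) = 1/(29926 + (-33/8 + (1/8)*5*1)) = 1/(29926 + (-33/8 + 5/8)) = 1/(29926 - 7/2) = 1/(59845/2) = 2/59845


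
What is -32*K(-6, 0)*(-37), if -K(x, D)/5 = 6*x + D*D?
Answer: 213120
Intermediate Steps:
K(x, D) = -30*x - 5*D² (K(x, D) = -5*(6*x + D*D) = -5*(6*x + D²) = -5*(D² + 6*x) = -30*x - 5*D²)
-32*K(-6, 0)*(-37) = -32*(-30*(-6) - 5*0²)*(-37) = -32*(180 - 5*0)*(-37) = -32*(180 + 0)*(-37) = -32*180*(-37) = -5760*(-37) = 213120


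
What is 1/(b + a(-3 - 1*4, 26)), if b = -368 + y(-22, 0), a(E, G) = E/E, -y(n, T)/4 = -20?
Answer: -1/287 ≈ -0.0034843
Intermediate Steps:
y(n, T) = 80 (y(n, T) = -4*(-20) = 80)
a(E, G) = 1
b = -288 (b = -368 + 80 = -288)
1/(b + a(-3 - 1*4, 26)) = 1/(-288 + 1) = 1/(-287) = -1/287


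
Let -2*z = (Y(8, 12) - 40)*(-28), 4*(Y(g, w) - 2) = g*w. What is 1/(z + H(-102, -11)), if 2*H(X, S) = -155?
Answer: -2/547 ≈ -0.0036563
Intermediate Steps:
Y(g, w) = 2 + g*w/4 (Y(g, w) = 2 + (g*w)/4 = 2 + g*w/4)
H(X, S) = -155/2 (H(X, S) = (½)*(-155) = -155/2)
z = -196 (z = -((2 + (¼)*8*12) - 40)*(-28)/2 = -((2 + 24) - 40)*(-28)/2 = -(26 - 40)*(-28)/2 = -(-7)*(-28) = -½*392 = -196)
1/(z + H(-102, -11)) = 1/(-196 - 155/2) = 1/(-547/2) = -2/547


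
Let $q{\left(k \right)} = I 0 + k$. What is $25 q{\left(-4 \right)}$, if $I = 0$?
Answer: $-100$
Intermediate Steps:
$q{\left(k \right)} = k$ ($q{\left(k \right)} = 0 \cdot 0 + k = 0 + k = k$)
$25 q{\left(-4 \right)} = 25 \left(-4\right) = -100$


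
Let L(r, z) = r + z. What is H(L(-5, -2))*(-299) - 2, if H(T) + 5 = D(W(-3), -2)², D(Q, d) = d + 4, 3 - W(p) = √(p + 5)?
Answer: 297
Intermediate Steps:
W(p) = 3 - √(5 + p) (W(p) = 3 - √(p + 5) = 3 - √(5 + p))
D(Q, d) = 4 + d
H(T) = -1 (H(T) = -5 + (4 - 2)² = -5 + 2² = -5 + 4 = -1)
H(L(-5, -2))*(-299) - 2 = -1*(-299) - 2 = 299 - 2 = 297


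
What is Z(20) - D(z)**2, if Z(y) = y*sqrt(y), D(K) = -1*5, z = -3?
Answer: -25 + 40*sqrt(5) ≈ 64.443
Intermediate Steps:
D(K) = -5
Z(y) = y**(3/2)
Z(20) - D(z)**2 = 20**(3/2) - 1*(-5)**2 = 40*sqrt(5) - 1*25 = 40*sqrt(5) - 25 = -25 + 40*sqrt(5)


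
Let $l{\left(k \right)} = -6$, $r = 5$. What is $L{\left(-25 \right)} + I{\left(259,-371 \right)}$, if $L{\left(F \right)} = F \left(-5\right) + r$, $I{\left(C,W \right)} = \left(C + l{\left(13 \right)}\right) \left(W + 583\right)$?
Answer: $53766$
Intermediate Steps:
$I{\left(C,W \right)} = \left(-6 + C\right) \left(583 + W\right)$ ($I{\left(C,W \right)} = \left(C - 6\right) \left(W + 583\right) = \left(-6 + C\right) \left(583 + W\right)$)
$L{\left(F \right)} = 5 - 5 F$ ($L{\left(F \right)} = F \left(-5\right) + 5 = - 5 F + 5 = 5 - 5 F$)
$L{\left(-25 \right)} + I{\left(259,-371 \right)} = \left(5 - -125\right) + \left(-3498 - -2226 + 583 \cdot 259 + 259 \left(-371\right)\right) = \left(5 + 125\right) + \left(-3498 + 2226 + 150997 - 96089\right) = 130 + 53636 = 53766$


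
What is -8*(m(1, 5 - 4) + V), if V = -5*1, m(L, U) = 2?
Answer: 24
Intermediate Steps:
V = -5
-8*(m(1, 5 - 4) + V) = -8*(2 - 5) = -8*(-3) = 24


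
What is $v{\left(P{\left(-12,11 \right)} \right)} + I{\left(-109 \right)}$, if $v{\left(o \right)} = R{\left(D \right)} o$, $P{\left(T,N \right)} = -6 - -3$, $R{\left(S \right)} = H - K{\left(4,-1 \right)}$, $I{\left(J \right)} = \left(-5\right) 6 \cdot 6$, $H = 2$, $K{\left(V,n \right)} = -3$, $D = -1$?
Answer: $-195$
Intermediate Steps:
$I{\left(J \right)} = -180$ ($I{\left(J \right)} = \left(-30\right) 6 = -180$)
$R{\left(S \right)} = 5$ ($R{\left(S \right)} = 2 - -3 = 2 + 3 = 5$)
$P{\left(T,N \right)} = -3$ ($P{\left(T,N \right)} = -6 + 3 = -3$)
$v{\left(o \right)} = 5 o$
$v{\left(P{\left(-12,11 \right)} \right)} + I{\left(-109 \right)} = 5 \left(-3\right) - 180 = -15 - 180 = -195$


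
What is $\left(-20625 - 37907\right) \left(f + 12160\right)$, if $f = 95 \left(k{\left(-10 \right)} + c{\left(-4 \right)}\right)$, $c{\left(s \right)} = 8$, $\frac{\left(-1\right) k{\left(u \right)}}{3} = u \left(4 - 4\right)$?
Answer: $-756233440$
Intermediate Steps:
$k{\left(u \right)} = 0$ ($k{\left(u \right)} = - 3 u \left(4 - 4\right) = - 3 u 0 = \left(-3\right) 0 = 0$)
$f = 760$ ($f = 95 \left(0 + 8\right) = 95 \cdot 8 = 760$)
$\left(-20625 - 37907\right) \left(f + 12160\right) = \left(-20625 - 37907\right) \left(760 + 12160\right) = \left(-58532\right) 12920 = -756233440$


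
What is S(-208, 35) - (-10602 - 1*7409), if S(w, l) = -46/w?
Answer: 1873167/104 ≈ 18011.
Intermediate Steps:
S(-208, 35) - (-10602 - 1*7409) = -46/(-208) - (-10602 - 1*7409) = -46*(-1/208) - (-10602 - 7409) = 23/104 - 1*(-18011) = 23/104 + 18011 = 1873167/104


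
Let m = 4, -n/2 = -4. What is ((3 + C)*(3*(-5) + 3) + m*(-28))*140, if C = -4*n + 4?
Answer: 26320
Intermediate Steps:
n = 8 (n = -2*(-4) = 8)
C = -28 (C = -4*8 + 4 = -32 + 4 = -28)
((3 + C)*(3*(-5) + 3) + m*(-28))*140 = ((3 - 28)*(3*(-5) + 3) + 4*(-28))*140 = (-25*(-15 + 3) - 112)*140 = (-25*(-12) - 112)*140 = (300 - 112)*140 = 188*140 = 26320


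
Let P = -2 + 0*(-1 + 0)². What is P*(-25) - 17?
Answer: 33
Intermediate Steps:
P = -2 (P = -2 + 0*(-1)² = -2 + 0*1 = -2 + 0 = -2)
P*(-25) - 17 = -2*(-25) - 17 = 50 - 17 = 33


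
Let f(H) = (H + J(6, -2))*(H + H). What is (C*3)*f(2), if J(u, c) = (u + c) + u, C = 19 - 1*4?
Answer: 2160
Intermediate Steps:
C = 15 (C = 19 - 4 = 15)
J(u, c) = c + 2*u (J(u, c) = (c + u) + u = c + 2*u)
f(H) = 2*H*(10 + H) (f(H) = (H + (-2 + 2*6))*(H + H) = (H + (-2 + 12))*(2*H) = (H + 10)*(2*H) = (10 + H)*(2*H) = 2*H*(10 + H))
(C*3)*f(2) = (15*3)*(2*2*(10 + 2)) = 45*(2*2*12) = 45*48 = 2160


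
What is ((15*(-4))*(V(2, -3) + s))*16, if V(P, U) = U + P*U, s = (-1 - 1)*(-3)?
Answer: 2880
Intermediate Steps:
s = 6 (s = -2*(-3) = 6)
((15*(-4))*(V(2, -3) + s))*16 = ((15*(-4))*(-3*(1 + 2) + 6))*16 = -60*(-3*3 + 6)*16 = -60*(-9 + 6)*16 = -60*(-3)*16 = 180*16 = 2880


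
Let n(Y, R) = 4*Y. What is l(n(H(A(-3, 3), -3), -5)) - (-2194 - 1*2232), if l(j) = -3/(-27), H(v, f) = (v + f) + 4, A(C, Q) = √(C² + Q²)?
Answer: 39835/9 ≈ 4426.1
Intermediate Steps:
H(v, f) = 4 + f + v (H(v, f) = (f + v) + 4 = 4 + f + v)
l(j) = ⅑ (l(j) = -3*(-1/27) = ⅑)
l(n(H(A(-3, 3), -3), -5)) - (-2194 - 1*2232) = ⅑ - (-2194 - 1*2232) = ⅑ - (-2194 - 2232) = ⅑ - 1*(-4426) = ⅑ + 4426 = 39835/9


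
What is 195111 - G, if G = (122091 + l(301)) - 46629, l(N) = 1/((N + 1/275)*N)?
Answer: 2981123752549/24915576 ≈ 1.1965e+5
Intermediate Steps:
l(N) = 1/(N*(1/275 + N)) (l(N) = 1/((N + 1/275)*N) = 1/((1/275 + N)*N) = 1/(N*(1/275 + N)))
G = 1880179196387/24915576 (G = (122091 + 275/(301*(1 + 275*301))) - 46629 = (122091 + 275*(1/301)/(1 + 82775)) - 46629 = (122091 + 275*(1/301)/82776) - 46629 = (122091 + 275*(1/301)*(1/82776)) - 46629 = (122091 + 275/24915576) - 46629 = 3041967589691/24915576 - 46629 = 1880179196387/24915576 ≈ 75462.)
195111 - G = 195111 - 1*1880179196387/24915576 = 195111 - 1880179196387/24915576 = 2981123752549/24915576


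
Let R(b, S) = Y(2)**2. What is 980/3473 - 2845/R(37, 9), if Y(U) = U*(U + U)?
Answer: -9817965/222272 ≈ -44.171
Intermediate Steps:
Y(U) = 2*U**2 (Y(U) = U*(2*U) = 2*U**2)
R(b, S) = 64 (R(b, S) = (2*2**2)**2 = (2*4)**2 = 8**2 = 64)
980/3473 - 2845/R(37, 9) = 980/3473 - 2845/64 = -9817965/222272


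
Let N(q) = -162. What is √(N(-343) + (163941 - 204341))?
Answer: I*√40562 ≈ 201.4*I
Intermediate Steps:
√(N(-343) + (163941 - 204341)) = √(-162 + (163941 - 204341)) = √(-162 - 40400) = √(-40562) = I*√40562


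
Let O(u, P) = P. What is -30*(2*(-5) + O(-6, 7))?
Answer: 90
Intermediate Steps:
-30*(2*(-5) + O(-6, 7)) = -30*(2*(-5) + 7) = -30*(-10 + 7) = -30*(-3) = 90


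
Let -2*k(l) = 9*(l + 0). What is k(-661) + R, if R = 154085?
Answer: 314119/2 ≈ 1.5706e+5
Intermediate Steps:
k(l) = -9*l/2 (k(l) = -9*(l + 0)/2 = -9*l/2)
k(-661) + R = -9/2*(-661) + 154085 = 5949/2 + 154085 = 314119/2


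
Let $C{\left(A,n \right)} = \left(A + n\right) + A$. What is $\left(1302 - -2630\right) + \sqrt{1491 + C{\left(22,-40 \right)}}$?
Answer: $3932 + \sqrt{1495} \approx 3970.7$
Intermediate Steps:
$C{\left(A,n \right)} = n + 2 A$
$\left(1302 - -2630\right) + \sqrt{1491 + C{\left(22,-40 \right)}} = \left(1302 - -2630\right) + \sqrt{1491 + \left(-40 + 2 \cdot 22\right)} = \left(1302 + 2630\right) + \sqrt{1491 + \left(-40 + 44\right)} = 3932 + \sqrt{1491 + 4} = 3932 + \sqrt{1495}$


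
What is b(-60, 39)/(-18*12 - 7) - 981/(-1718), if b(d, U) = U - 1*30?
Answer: 203301/383114 ≈ 0.53065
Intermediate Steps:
b(d, U) = -30 + U (b(d, U) = U - 30 = -30 + U)
b(-60, 39)/(-18*12 - 7) - 981/(-1718) = (-30 + 39)/(-18*12 - 7) - 981/(-1718) = 9/(-216 - 7) - 981*(-1/1718) = 9/(-223) + 981/1718 = 9*(-1/223) + 981/1718 = -9/223 + 981/1718 = 203301/383114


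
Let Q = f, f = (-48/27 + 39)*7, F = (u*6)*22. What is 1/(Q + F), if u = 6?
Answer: 9/9473 ≈ 0.00095007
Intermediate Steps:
F = 792 (F = (6*6)*22 = 36*22 = 792)
f = 2345/9 (f = (-48*1/27 + 39)*7 = (-16/9 + 39)*7 = (335/9)*7 = 2345/9 ≈ 260.56)
Q = 2345/9 ≈ 260.56
1/(Q + F) = 1/(2345/9 + 792) = 1/(9473/9) = 9/9473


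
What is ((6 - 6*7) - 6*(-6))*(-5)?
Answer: 0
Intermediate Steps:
((6 - 6*7) - 6*(-6))*(-5) = ((6 - 42) + 36)*(-5) = (-36 + 36)*(-5) = 0*(-5) = 0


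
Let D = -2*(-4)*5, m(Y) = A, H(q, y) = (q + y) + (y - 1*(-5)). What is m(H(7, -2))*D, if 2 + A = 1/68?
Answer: -1350/17 ≈ -79.412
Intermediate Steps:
A = -135/68 (A = -2 + 1/68 = -135/68 ≈ -1.9853)
H(q, y) = 5 + q + 2*y (H(q, y) = (q + y) + (y + 5) = (q + y) + (5 + y) = 5 + q + 2*y)
m(Y) = -135/68
D = 40 (D = 8*5 = 40)
m(H(7, -2))*D = -135/68*40 = -1350/17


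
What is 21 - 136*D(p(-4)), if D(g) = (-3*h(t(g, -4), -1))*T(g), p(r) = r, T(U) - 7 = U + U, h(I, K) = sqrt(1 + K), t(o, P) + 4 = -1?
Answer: 21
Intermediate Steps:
t(o, P) = -5 (t(o, P) = -4 - 1 = -5)
T(U) = 7 + 2*U (T(U) = 7 + (U + U) = 7 + 2*U)
D(g) = 0 (D(g) = (-3*sqrt(1 - 1))*(7 + 2*g) = (-3*sqrt(0))*(7 + 2*g) = (-3*0)*(7 + 2*g) = 0*(7 + 2*g) = 0)
21 - 136*D(p(-4)) = 21 - 136*0 = 21 + 0 = 21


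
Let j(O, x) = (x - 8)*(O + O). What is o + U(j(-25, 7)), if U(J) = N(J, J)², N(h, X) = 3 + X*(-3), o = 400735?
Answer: 422344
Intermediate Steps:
N(h, X) = 3 - 3*X
j(O, x) = 2*O*(-8 + x) (j(O, x) = (-8 + x)*(2*O) = 2*O*(-8 + x))
U(J) = (3 - 3*J)²
o + U(j(-25, 7)) = 400735 + 9*(-1 + 2*(-25)*(-8 + 7))² = 400735 + 9*(-1 + 2*(-25)*(-1))² = 400735 + 9*(-1 + 50)² = 400735 + 9*49² = 400735 + 9*2401 = 400735 + 21609 = 422344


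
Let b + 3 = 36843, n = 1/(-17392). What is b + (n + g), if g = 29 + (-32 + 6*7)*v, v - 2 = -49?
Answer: 633051407/17392 ≈ 36399.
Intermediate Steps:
v = -47 (v = 2 - 49 = -47)
g = -441 (g = 29 + (-32 + 6*7)*(-47) = 29 + (-32 + 42)*(-47) = 29 + 10*(-47) = 29 - 470 = -441)
n = -1/17392 ≈ -5.7498e-5
b = 36840 (b = -3 + 36843 = 36840)
b + (n + g) = 36840 + (-1/17392 - 441) = 36840 - 7669873/17392 = 633051407/17392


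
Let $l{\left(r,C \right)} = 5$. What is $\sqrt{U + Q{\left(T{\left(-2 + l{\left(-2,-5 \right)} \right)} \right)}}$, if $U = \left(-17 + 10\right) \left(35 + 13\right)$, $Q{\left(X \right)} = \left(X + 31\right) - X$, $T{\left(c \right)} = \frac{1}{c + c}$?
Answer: $i \sqrt{305} \approx 17.464 i$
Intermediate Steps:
$T{\left(c \right)} = \frac{1}{2 c}$
$Q{\left(X \right)} = 31$ ($Q{\left(X \right)} = \left(31 + X\right) - X = 31$)
$U = -336$ ($U = \left(-7\right) 48 = -336$)
$\sqrt{U + Q{\left(T{\left(-2 + l{\left(-2,-5 \right)} \right)} \right)}} = \sqrt{-336 + 31} = \sqrt{-305} = i \sqrt{305}$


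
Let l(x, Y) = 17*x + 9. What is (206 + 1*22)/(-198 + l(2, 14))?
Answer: -228/155 ≈ -1.4710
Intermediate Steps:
l(x, Y) = 9 + 17*x
(206 + 1*22)/(-198 + l(2, 14)) = (206 + 1*22)/(-198 + (9 + 17*2)) = (206 + 22)/(-198 + (9 + 34)) = 228/(-198 + 43) = 228/(-155) = 228*(-1/155) = -228/155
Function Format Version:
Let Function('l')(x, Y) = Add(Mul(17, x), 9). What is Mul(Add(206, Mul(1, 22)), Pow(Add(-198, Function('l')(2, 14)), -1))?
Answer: Rational(-228, 155) ≈ -1.4710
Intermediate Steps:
Function('l')(x, Y) = Add(9, Mul(17, x))
Mul(Add(206, Mul(1, 22)), Pow(Add(-198, Function('l')(2, 14)), -1)) = Mul(Add(206, Mul(1, 22)), Pow(Add(-198, Add(9, Mul(17, 2))), -1)) = Mul(Add(206, 22), Pow(Add(-198, Add(9, 34)), -1)) = Mul(228, Pow(Add(-198, 43), -1)) = Mul(228, Pow(-155, -1)) = Mul(228, Rational(-1, 155)) = Rational(-228, 155)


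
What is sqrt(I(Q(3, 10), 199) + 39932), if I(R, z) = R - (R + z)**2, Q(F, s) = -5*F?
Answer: sqrt(6061) ≈ 77.852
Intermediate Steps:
sqrt(I(Q(3, 10), 199) + 39932) = sqrt((-5*3 - (-5*3 + 199)**2) + 39932) = sqrt((-15 - (-15 + 199)**2) + 39932) = sqrt((-15 - 1*184**2) + 39932) = sqrt((-15 - 1*33856) + 39932) = sqrt((-15 - 33856) + 39932) = sqrt(-33871 + 39932) = sqrt(6061)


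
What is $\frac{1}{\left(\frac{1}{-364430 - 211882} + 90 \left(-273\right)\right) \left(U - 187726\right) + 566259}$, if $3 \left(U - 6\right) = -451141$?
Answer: $\frac{1728936}{14363466824082565} \approx 1.2037 \cdot 10^{-10}$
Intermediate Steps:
$U = - \frac{451123}{3}$ ($U = 6 + \frac{1}{3} \left(-451141\right) = 6 - \frac{451141}{3} = - \frac{451123}{3} \approx -1.5037 \cdot 10^{5}$)
$\frac{1}{\left(\frac{1}{-364430 - 211882} + 90 \left(-273\right)\right) \left(U - 187726\right) + 566259} = \frac{1}{\left(\frac{1}{-364430 - 211882} + 90 \left(-273\right)\right) \left(- \frac{451123}{3} - 187726\right) + 566259} = \frac{1}{\left(\frac{1}{-576312} - 24570\right) \left(- \frac{1014301}{3}\right) + 566259} = \frac{1}{\left(- \frac{1}{576312} - 24570\right) \left(- \frac{1014301}{3}\right) + 566259} = \frac{1}{\left(- \frac{14159985841}{576312}\right) \left(- \frac{1014301}{3}\right) + 566259} = \frac{1}{\frac{14362487798512141}{1728936} + 566259} = \frac{1}{\frac{14363466824082565}{1728936}} = \frac{1728936}{14363466824082565}$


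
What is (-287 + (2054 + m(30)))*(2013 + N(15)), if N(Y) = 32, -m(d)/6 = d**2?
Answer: -7429485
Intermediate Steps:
m(d) = -6*d**2
(-287 + (2054 + m(30)))*(2013 + N(15)) = (-287 + (2054 - 6*30**2))*(2013 + 32) = (-287 + (2054 - 6*900))*2045 = (-287 + (2054 - 5400))*2045 = (-287 - 3346)*2045 = -3633*2045 = -7429485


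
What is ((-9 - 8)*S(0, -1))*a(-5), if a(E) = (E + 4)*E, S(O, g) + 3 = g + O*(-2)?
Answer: 340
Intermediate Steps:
S(O, g) = -3 + g - 2*O (S(O, g) = -3 + (g + O*(-2)) = -3 + (g - 2*O) = -3 + g - 2*O)
a(E) = E*(4 + E) (a(E) = (4 + E)*E = E*(4 + E))
((-9 - 8)*S(0, -1))*a(-5) = ((-9 - 8)*(-3 - 1 - 2*0))*(-5*(4 - 5)) = (-17*(-3 - 1 + 0))*(-5*(-1)) = -17*(-4)*5 = 68*5 = 340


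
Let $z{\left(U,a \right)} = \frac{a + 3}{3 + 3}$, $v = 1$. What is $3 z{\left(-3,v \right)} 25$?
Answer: $50$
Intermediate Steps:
$z{\left(U,a \right)} = \frac{1}{2} + \frac{a}{6}$ ($z{\left(U,a \right)} = \frac{3 + a}{6} = \left(3 + a\right) \frac{1}{6} = \frac{1}{2} + \frac{a}{6}$)
$3 z{\left(-3,v \right)} 25 = 3 \left(\frac{1}{2} + \frac{1}{6} \cdot 1\right) 25 = 3 \left(\frac{1}{2} + \frac{1}{6}\right) 25 = 3 \cdot \frac{2}{3} \cdot 25 = 2 \cdot 25 = 50$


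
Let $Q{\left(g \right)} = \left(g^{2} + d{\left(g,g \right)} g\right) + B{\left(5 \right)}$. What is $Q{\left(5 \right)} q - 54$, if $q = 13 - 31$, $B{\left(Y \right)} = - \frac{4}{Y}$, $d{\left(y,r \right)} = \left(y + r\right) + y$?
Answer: $- \frac{9198}{5} \approx -1839.6$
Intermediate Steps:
$d{\left(y,r \right)} = r + 2 y$ ($d{\left(y,r \right)} = \left(r + y\right) + y = r + 2 y$)
$q = -18$
$Q{\left(g \right)} = - \frac{4}{5} + 4 g^{2}$ ($Q{\left(g \right)} = \left(g^{2} + \left(g + 2 g\right) g\right) - \frac{4}{5} = \left(g^{2} + 3 g g\right) - \frac{4}{5} = \left(g^{2} + 3 g^{2}\right) - \frac{4}{5} = 4 g^{2} - \frac{4}{5} = - \frac{4}{5} + 4 g^{2}$)
$Q{\left(5 \right)} q - 54 = \left(- \frac{4}{5} + 4 \cdot 5^{2}\right) \left(-18\right) - 54 = \left(- \frac{4}{5} + 4 \cdot 25\right) \left(-18\right) - 54 = \left(- \frac{4}{5} + 100\right) \left(-18\right) - 54 = \frac{496}{5} \left(-18\right) - 54 = - \frac{8928}{5} - 54 = - \frac{9198}{5}$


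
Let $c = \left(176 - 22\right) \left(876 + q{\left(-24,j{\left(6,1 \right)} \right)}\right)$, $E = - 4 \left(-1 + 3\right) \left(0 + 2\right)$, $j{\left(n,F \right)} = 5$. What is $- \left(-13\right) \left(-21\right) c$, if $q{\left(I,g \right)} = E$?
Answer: $-36156120$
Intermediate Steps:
$E = -16$ ($E = - 4 \cdot 2 \cdot 2 = \left(-4\right) 4 = -16$)
$q{\left(I,g \right)} = -16$
$c = 132440$ ($c = \left(176 - 22\right) \left(876 - 16\right) = 154 \cdot 860 = 132440$)
$- \left(-13\right) \left(-21\right) c = - \left(-13\right) \left(-21\right) 132440 = \left(-1\right) 273 \cdot 132440 = \left(-273\right) 132440 = -36156120$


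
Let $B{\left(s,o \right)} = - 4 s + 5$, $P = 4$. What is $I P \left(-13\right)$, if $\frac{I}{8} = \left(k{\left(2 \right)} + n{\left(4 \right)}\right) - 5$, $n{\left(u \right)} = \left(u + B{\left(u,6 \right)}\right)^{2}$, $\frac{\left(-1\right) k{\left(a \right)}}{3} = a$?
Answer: $-15808$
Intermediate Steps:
$k{\left(a \right)} = - 3 a$
$B{\left(s,o \right)} = 5 - 4 s$
$n{\left(u \right)} = \left(5 - 3 u\right)^{2}$ ($n{\left(u \right)} = \left(u - \left(-5 + 4 u\right)\right)^{2} = \left(5 - 3 u\right)^{2}$)
$I = 304$ ($I = 8 \left(\left(\left(-3\right) 2 + \left(-5 + 3 \cdot 4\right)^{2}\right) - 5\right) = 8 \left(\left(-6 + \left(-5 + 12\right)^{2}\right) - 5\right) = 8 \left(\left(-6 + 7^{2}\right) - 5\right) = 8 \left(\left(-6 + 49\right) - 5\right) = 8 \left(43 - 5\right) = 8 \cdot 38 = 304$)
$I P \left(-13\right) = 304 \cdot 4 \left(-13\right) = 1216 \left(-13\right) = -15808$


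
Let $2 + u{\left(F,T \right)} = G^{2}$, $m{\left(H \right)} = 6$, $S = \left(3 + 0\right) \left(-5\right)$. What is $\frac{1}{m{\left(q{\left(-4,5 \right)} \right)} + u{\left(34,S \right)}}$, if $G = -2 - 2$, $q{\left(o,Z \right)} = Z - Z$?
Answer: $\frac{1}{20} \approx 0.05$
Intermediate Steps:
$q{\left(o,Z \right)} = 0$
$S = -15$ ($S = 3 \left(-5\right) = -15$)
$G = -4$ ($G = -2 - 2 = -4$)
$u{\left(F,T \right)} = 14$ ($u{\left(F,T \right)} = -2 + \left(-4\right)^{2} = -2 + 16 = 14$)
$\frac{1}{m{\left(q{\left(-4,5 \right)} \right)} + u{\left(34,S \right)}} = \frac{1}{6 + 14} = \frac{1}{20}$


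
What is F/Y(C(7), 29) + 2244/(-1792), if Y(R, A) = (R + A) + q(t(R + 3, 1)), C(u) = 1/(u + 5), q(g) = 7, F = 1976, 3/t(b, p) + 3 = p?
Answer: 10380063/193984 ≈ 53.510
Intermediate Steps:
t(b, p) = 3/(-3 + p)
C(u) = 1/(5 + u)
Y(R, A) = 7 + A + R (Y(R, A) = (R + A) + 7 = (A + R) + 7 = 7 + A + R)
F/Y(C(7), 29) + 2244/(-1792) = 1976/(7 + 29 + 1/(5 + 7)) + 2244/(-1792) = 1976/(7 + 29 + 1/12) + 2244*(-1/1792) = 1976/(7 + 29 + 1/12) - 561/448 = 1976/(433/12) - 561/448 = 1976*(12/433) - 561/448 = 23712/433 - 561/448 = 10380063/193984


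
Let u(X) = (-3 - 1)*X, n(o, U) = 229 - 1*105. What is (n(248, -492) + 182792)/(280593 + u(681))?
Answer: 60972/92623 ≈ 0.65828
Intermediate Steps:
n(o, U) = 124 (n(o, U) = 229 - 105 = 124)
u(X) = -4*X
(n(248, -492) + 182792)/(280593 + u(681)) = (124 + 182792)/(280593 - 4*681) = 182916/(280593 - 2724) = 182916/277869 = 182916*(1/277869) = 60972/92623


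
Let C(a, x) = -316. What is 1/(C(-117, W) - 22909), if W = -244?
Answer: -1/23225 ≈ -4.3057e-5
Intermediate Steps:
1/(C(-117, W) - 22909) = 1/(-316 - 22909) = 1/(-23225) = -1/23225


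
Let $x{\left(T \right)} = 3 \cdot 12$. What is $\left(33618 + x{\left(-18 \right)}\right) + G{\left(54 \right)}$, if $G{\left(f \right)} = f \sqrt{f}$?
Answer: $33654 + 162 \sqrt{6} \approx 34051.0$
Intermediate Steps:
$G{\left(f \right)} = f^{\frac{3}{2}}$
$x{\left(T \right)} = 36$
$\left(33618 + x{\left(-18 \right)}\right) + G{\left(54 \right)} = \left(33618 + 36\right) + 54^{\frac{3}{2}} = 33654 + 162 \sqrt{6}$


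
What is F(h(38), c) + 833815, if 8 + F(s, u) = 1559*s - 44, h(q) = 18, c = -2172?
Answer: 861825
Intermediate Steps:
F(s, u) = -52 + 1559*s (F(s, u) = -8 + (1559*s - 44) = -8 + (-44 + 1559*s) = -52 + 1559*s)
F(h(38), c) + 833815 = (-52 + 1559*18) + 833815 = (-52 + 28062) + 833815 = 28010 + 833815 = 861825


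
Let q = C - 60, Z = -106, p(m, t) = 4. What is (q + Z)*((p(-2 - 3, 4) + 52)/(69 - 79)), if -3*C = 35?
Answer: 14924/15 ≈ 994.93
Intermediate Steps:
C = -35/3 (C = -⅓*35 = -35/3 ≈ -11.667)
q = -215/3 (q = -35/3 - 60 = -215/3 ≈ -71.667)
(q + Z)*((p(-2 - 3, 4) + 52)/(69 - 79)) = (-215/3 - 106)*((4 + 52)/(69 - 79)) = -29848/(3*(-10)) = -29848*(-1)/(3*10) = -533/3*(-28/5) = 14924/15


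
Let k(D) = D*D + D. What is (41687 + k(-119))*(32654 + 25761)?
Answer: 3255409535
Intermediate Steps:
k(D) = D + D² (k(D) = D² + D = D + D²)
(41687 + k(-119))*(32654 + 25761) = (41687 - 119*(1 - 119))*(32654 + 25761) = (41687 - 119*(-118))*58415 = (41687 + 14042)*58415 = 55729*58415 = 3255409535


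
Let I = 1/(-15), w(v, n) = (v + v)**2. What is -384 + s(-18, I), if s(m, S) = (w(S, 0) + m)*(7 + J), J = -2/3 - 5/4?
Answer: -641803/1350 ≈ -475.41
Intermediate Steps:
J = -23/12 (J = -2*1/3 - 5*1/4 = -2/3 - 5/4 = -23/12 ≈ -1.9167)
w(v, n) = 4*v**2 (w(v, n) = (2*v)**2 = 4*v**2)
I = -1/15 ≈ -0.066667
s(m, S) = 61*S**2/3 + 61*m/12 (s(m, S) = (4*S**2 + m)*(7 - 23/12) = (m + 4*S**2)*(61/12) = 61*S**2/3 + 61*m/12)
-384 + s(-18, I) = -384 + (61*(-1/15)**2/3 + (61/12)*(-18)) = -384 + ((61/3)*(1/225) - 183/2) = -384 + (61/675 - 183/2) = -384 - 123403/1350 = -641803/1350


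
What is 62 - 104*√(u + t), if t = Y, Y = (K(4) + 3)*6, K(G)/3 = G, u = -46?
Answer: 62 - 208*√11 ≈ -627.86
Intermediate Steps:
K(G) = 3*G
Y = 90 (Y = (3*4 + 3)*6 = (12 + 3)*6 = 15*6 = 90)
t = 90
62 - 104*√(u + t) = 62 - 104*√(-46 + 90) = 62 - 208*√11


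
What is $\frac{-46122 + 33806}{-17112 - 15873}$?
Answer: $\frac{12316}{32985} \approx 0.37338$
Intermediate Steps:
$\frac{-46122 + 33806}{-17112 - 15873} = - \frac{12316}{-17112 - 15873} = - \frac{12316}{-32985} = \left(-12316\right) \left(- \frac{1}{32985}\right) = \frac{12316}{32985}$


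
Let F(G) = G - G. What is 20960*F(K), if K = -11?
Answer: 0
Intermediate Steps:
F(G) = 0
20960*F(K) = 20960*0 = 0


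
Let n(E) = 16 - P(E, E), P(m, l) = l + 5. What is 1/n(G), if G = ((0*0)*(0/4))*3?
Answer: 1/11 ≈ 0.090909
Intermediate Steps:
P(m, l) = 5 + l
G = 0 (G = (0*(0*(1/4)))*3 = (0*0)*3 = 0*3 = 0)
n(E) = 11 - E (n(E) = 16 - (5 + E) = 16 + (-5 - E) = 11 - E)
1/n(G) = 1/(11 - 1*0) = 1/(11 + 0) = 1/11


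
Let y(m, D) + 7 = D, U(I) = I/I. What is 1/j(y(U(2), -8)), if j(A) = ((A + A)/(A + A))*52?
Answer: 1/52 ≈ 0.019231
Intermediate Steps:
U(I) = 1
y(m, D) = -7 + D
j(A) = 52 (j(A) = ((2*A)/((2*A)))*52 = ((2*A)*(1/(2*A)))*52 = 1*52 = 52)
1/j(y(U(2), -8)) = 1/52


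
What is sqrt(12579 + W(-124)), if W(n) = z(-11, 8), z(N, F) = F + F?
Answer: sqrt(12595) ≈ 112.23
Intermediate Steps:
z(N, F) = 2*F
W(n) = 16 (W(n) = 2*8 = 16)
sqrt(12579 + W(-124)) = sqrt(12579 + 16) = sqrt(12595)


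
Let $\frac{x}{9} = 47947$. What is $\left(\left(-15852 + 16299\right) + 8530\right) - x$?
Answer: $-422546$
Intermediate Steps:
$x = 431523$ ($x = 9 \cdot 47947 = 431523$)
$\left(\left(-15852 + 16299\right) + 8530\right) - x = \left(\left(-15852 + 16299\right) + 8530\right) - 431523 = \left(447 + 8530\right) - 431523 = 8977 - 431523 = -422546$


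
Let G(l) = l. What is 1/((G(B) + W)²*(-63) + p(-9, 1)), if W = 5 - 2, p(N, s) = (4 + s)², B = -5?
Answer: -1/227 ≈ -0.0044053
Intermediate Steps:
W = 3
1/((G(B) + W)²*(-63) + p(-9, 1)) = 1/((-5 + 3)²*(-63) + (4 + 1)²) = 1/((-2)²*(-63) + 5²) = 1/(4*(-63) + 25) = 1/(-252 + 25) = 1/(-227) = -1/227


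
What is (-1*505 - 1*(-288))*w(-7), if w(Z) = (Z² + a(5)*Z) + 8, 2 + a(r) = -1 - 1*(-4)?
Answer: -10850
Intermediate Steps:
a(r) = 1 (a(r) = -2 + (-1 - 1*(-4)) = -2 + (-1 + 4) = -2 + 3 = 1)
w(Z) = 8 + Z + Z² (w(Z) = (Z² + 1*Z) + 8 = (Z² + Z) + 8 = (Z + Z²) + 8 = 8 + Z + Z²)
(-1*505 - 1*(-288))*w(-7) = (-1*505 - 1*(-288))*(8 - 7 + (-7)²) = (-505 + 288)*(8 - 7 + 49) = -217*50 = -10850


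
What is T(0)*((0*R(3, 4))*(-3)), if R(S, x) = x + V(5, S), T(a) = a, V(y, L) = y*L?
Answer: 0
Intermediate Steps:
V(y, L) = L*y
R(S, x) = x + 5*S (R(S, x) = x + S*5 = x + 5*S)
T(0)*((0*R(3, 4))*(-3)) = 0*((0*(4 + 5*3))*(-3)) = 0*((0*(4 + 15))*(-3)) = 0*((0*19)*(-3)) = 0*(0*(-3)) = 0*0 = 0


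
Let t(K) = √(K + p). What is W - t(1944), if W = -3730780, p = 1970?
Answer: -3730780 - √3914 ≈ -3.7308e+6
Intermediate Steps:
t(K) = √(1970 + K) (t(K) = √(K + 1970) = √(1970 + K))
W - t(1944) = -3730780 - √(1970 + 1944) = -3730780 - √3914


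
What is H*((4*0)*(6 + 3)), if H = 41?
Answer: 0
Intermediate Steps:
H*((4*0)*(6 + 3)) = 41*((4*0)*(6 + 3)) = 41*(0*9) = 41*0 = 0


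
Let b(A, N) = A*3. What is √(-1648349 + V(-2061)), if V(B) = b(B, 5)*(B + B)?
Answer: √23837977 ≈ 4882.4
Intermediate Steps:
b(A, N) = 3*A
V(B) = 6*B² (V(B) = (3*B)*(B + B) = (3*B)*(2*B) = 6*B²)
√(-1648349 + V(-2061)) = √(-1648349 + 6*(-2061)²) = √(-1648349 + 6*4247721) = √(-1648349 + 25486326) = √23837977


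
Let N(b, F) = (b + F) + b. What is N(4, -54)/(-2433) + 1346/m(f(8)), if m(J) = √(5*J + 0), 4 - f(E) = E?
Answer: 46/2433 - 673*I*√5/5 ≈ 0.018907 - 300.97*I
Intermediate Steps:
N(b, F) = F + 2*b (N(b, F) = (F + b) + b = F + 2*b)
f(E) = 4 - E
m(J) = √5*√J (m(J) = √(5*J) = √5*√J)
N(4, -54)/(-2433) + 1346/m(f(8)) = (-54 + 2*4)/(-2433) + 1346/((√5*√(4 - 1*8))) = (-54 + 8)*(-1/2433) + 1346/((√5*√(4 - 8))) = -46*(-1/2433) + 1346/((√5*√(-4))) = 46/2433 + 1346/((√5*(2*I))) = 46/2433 + 1346/((2*I*√5)) = 46/2433 + 1346*(-I*√5/10) = 46/2433 - 673*I*√5/5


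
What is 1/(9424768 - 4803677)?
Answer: 1/4621091 ≈ 2.1640e-7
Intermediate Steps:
1/(9424768 - 4803677) = 1/4621091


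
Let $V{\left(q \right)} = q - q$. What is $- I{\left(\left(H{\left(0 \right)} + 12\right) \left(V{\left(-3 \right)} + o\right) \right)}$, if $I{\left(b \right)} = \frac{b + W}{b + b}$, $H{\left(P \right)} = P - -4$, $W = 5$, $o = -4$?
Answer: $- \frac{59}{128} \approx -0.46094$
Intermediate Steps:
$V{\left(q \right)} = 0$
$H{\left(P \right)} = 4 + P$ ($H{\left(P \right)} = P + 4 = 4 + P$)
$I{\left(b \right)} = \frac{5 + b}{2 b}$ ($I{\left(b \right)} = \frac{b + 5}{b + b} = \frac{5 + b}{2 b}$)
$- I{\left(\left(H{\left(0 \right)} + 12\right) \left(V{\left(-3 \right)} + o\right) \right)} = - \frac{5 + \left(\left(4 + 0\right) + 12\right) \left(0 - 4\right)}{2 \left(\left(4 + 0\right) + 12\right) \left(0 - 4\right)} = - \frac{5 + \left(4 + 12\right) \left(-4\right)}{2 \left(4 + 12\right) \left(-4\right)} = - \frac{5 + 16 \left(-4\right)}{2 \cdot 16 \left(-4\right)} = - \frac{5 - 64}{2 \left(-64\right)} = - \frac{\left(-1\right) \left(-59\right)}{2 \cdot 64} = \left(-1\right) \frac{59}{128} = - \frac{59}{128}$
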